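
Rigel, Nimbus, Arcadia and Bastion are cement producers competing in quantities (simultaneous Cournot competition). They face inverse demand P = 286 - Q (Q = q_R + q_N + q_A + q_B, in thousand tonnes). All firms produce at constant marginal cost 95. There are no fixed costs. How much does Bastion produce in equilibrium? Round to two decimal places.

A representative firm's profit is π_i = q_i(286 - Q) - 95q_i.
First-order condition (treating rivals' output as given): 191 - 2q_i - Σ_{j≠i} q_j = 0.
By symmetry each firm produces the same amount; substituting Σ_{j≠i} q_j = 3q_i yields q_i = 191/5.

38.20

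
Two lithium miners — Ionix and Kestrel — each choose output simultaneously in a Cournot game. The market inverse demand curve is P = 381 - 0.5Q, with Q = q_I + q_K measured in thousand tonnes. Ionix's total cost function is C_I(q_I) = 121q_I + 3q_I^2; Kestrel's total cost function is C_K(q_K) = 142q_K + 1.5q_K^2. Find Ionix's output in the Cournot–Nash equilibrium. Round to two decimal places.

33.17

Ionix's profit: π_I = (381 - 0.5Q)q_I - (121q_I + 3q_I²). Setting ∂π_I/∂q_I = 0: 260 - 7q_I - (1/2)(q_K) = 0.
Kestrel's profit: π_K = (381 - 0.5Q)q_K - (142q_K + (3/2)q_K²). Setting ∂π_K/∂q_K = 0: 239 - 4q_K - (1/2)(q_I) = 0.
Rearranging gives the reaction functions q_I = (260 - (1/2)q_K)/7 and q_K = (239 - (1/2)q_I)/4.
Solving the pair: q_I = 33.1712, q_K = 55.6036.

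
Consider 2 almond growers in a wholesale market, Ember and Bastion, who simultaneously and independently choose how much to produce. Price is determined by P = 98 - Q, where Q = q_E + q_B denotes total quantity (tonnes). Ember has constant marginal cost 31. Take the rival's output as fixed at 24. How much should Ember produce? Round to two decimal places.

21.50

With the rival's output fixed at 24, Ember's profit is π_E = (98 - 24 - q_E)q_E - (31q_E) = (74 - q_E)q_E - (31q_E).
∂π_E/∂q_E = 43 - 2q_E = 0, so q_E = 43/2.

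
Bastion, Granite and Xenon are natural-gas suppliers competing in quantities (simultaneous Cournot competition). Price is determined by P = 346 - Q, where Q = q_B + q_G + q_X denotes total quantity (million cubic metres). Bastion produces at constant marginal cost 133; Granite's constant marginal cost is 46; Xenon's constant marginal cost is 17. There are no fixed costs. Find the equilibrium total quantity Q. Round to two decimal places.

Bastion's profit: π_B = (346 - Q)q_B - (133q_B). Setting ∂π_B/∂q_B = 0: 213 - 2q_B - (q_G + q_X) = 0.
Granite's first-order condition: 300 - 2q_G - (q_B + q_X) = 0.
Xenon's profit: π_X = (346 - Q)q_X - (17q_X). Setting ∂π_X/∂q_X = 0: 329 - 2q_X - (q_B + q_G) = 0.
Adding the 3 conditions: 842 − 2Q − 2Q = 0, i.e. Q = 421/2.
Back-substituting: q_B = (213 − 421/2) = 5/2, q_G = (300 − 421/2) = 179/2, q_X = (329 − 421/2) = 237/2.
Total output Q = 5/2 + 179/2 + 237/2 = 421/2.

210.50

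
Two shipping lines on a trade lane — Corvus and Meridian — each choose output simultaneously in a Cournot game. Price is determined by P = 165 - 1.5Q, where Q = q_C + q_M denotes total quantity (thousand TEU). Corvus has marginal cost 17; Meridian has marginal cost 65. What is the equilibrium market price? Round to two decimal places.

82.33

Corvus's profit: π_C = (165 - 1.5Q)q_C - (17q_C). Setting ∂π_C/∂q_C = 0: 148 - 3q_C - (3/2)(q_M) = 0.
Meridian's first-order condition: 100 - 3q_M - (3/2)(q_C) = 0.
Rearranging gives the reaction functions q_C = (148 - (3/2)q_M)/3 and q_M = (100 - (3/2)q_C)/3.
Solving the pair: q_C = 392/9, q_M = 104/9.
Total output Q = 496/9, so price P = 165 - (3/2)·(496/9) = 247/3.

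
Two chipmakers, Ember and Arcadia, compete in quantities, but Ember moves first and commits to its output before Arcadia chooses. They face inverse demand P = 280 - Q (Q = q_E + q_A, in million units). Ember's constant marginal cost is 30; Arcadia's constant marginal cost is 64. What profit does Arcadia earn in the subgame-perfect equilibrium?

Solve by backward induction. Given q_E, the follower Arcadia maximises π_A = (280 - q_E - q_A)q_A - 64q_A.
Follower FOC: 216 - q_E - 2q_A = 0, so q_A(q_E) = (216 - q_E)/2.
Ember substitutes q_A(q_E) into its own profit: π_E = q_E(280 - q_E - (216 - q_E)/2) - 30q_E = (172 - (1/2)q_E)q_E - 30q_E.
Leader FOC: 142 - q_E = 0, so q_E = 142.
Then q_A = (216 - 142)/2 = 37.
Price P = 280 - 179 = 101.
Arcadia's profit: (101 - 64)·37 = 1369.

1369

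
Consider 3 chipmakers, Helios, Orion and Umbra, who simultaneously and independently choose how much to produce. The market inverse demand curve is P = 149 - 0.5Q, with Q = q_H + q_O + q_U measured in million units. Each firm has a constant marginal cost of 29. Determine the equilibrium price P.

59

Each firm earns π_i = (149 - 0.5Q)q_i - 29q_i.
Setting ∂π_i/∂q_i = 0 with rivals' quantities fixed: 120 - q_i - (1/2)·Σ_{j≠i} q_j = 0.
With identical firms every q_j equals q_i, so Σ_{j≠i} q_j = 2q_i and 120 = 2q_i, giving q_i = 60.
Total output Q = 180, so price P = 149 - (1/2)·180 = 59.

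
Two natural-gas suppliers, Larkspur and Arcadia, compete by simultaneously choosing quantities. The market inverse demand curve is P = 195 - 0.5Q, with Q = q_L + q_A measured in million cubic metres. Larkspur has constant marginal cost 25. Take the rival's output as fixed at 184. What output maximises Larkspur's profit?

78

With the rival's output fixed at 184, Larkspur's profit is π_L = (195 - (1/2)·184 - (1/2)q_L)q_L - (25q_L) = (103 - (1/2)q_L)q_L - (25q_L).
∂π_L/∂q_L = 78 - q_L = 0, so q_L = 78.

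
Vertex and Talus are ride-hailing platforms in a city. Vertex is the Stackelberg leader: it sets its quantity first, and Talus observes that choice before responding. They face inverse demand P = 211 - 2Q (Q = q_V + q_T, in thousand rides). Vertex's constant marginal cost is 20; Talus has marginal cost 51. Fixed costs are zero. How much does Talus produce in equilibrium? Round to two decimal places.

12.25

Solve by backward induction. Given q_V, the follower Talus maximises π_T = (211 - 2q_V - 2q_T)q_T - 51q_T.
Follower FOC: 160 - 2q_V - 4q_T = 0, so q_T(q_V) = (160 - 2q_V)/4.
Vertex substitutes q_T(q_V) into its own profit: π_V = q_V(211 - 2q_V - (160 - 2q_V)/2) - 20q_V = (131 - q_V)q_V - 20q_V.
The leader's first-order condition 111 - 2q_V = 0 yields q_V = 111/2.
Then q_T = (160 - 2·(111/2))/4 = 49/4.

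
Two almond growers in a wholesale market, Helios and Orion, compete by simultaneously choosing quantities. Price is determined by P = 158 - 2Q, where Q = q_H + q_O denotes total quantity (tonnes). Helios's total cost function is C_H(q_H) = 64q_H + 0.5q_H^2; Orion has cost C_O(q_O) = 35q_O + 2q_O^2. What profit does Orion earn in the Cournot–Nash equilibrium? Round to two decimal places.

562.74

Helios's profit: π_H = (158 - 2Q)q_H - (64q_H + (1/2)q_H²). Setting ∂π_H/∂q_H = 0: 94 - 5q_H - 2(q_O) = 0.
Orion's first-order condition: 123 - 8q_O - 2(q_H) = 0.
So q_H = (94 - 2q_O)/5 and q_O = (123 - 2q_H)/8.
Solving the pair: q_H = 253/18, q_O = 427/36.
Price P = 158 - 2·(311/12) = 637/6.
Orion's profit: (637/6)·(427/36) - 35·(427/36) - 2(427/36)² = 562.7438.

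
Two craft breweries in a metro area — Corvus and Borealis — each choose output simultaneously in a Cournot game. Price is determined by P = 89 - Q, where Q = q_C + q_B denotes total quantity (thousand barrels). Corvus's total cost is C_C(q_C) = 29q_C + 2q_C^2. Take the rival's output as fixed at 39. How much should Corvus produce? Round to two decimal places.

3.50

With the rival's output fixed at 39, Corvus's profit is π_C = (89 - 39 - q_C)q_C - (29q_C + 2q_C²) = (50 - q_C)q_C - (29q_C + 2q_C²).
∂π_C/∂q_C = 21 - 6q_C = 0, so q_C = 7/2.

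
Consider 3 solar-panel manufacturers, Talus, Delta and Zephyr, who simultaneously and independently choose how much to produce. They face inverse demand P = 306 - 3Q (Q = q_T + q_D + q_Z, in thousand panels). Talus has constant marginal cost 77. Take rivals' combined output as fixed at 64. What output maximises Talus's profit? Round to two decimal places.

6.17

With rivals' combined output fixed at 64, Talus's profit is π_T = (306 - 3·64 - 3q_T)q_T - (77q_T) = (114 - 3q_T)q_T - (77q_T).
∂π_T/∂q_T = 37 - 6q_T = 0, so q_T = 37/6.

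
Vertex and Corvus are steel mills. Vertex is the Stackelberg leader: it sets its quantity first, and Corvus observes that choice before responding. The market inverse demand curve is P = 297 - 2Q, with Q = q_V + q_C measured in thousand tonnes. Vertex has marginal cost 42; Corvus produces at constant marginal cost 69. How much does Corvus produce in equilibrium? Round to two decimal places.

21.75

Solve by backward induction. Given q_V, the follower Corvus maximises π_C = (297 - 2q_V - 2q_C)q_C - 69q_C.
Setting the follower's marginal profit to zero, 228 - 2q_V - 4q_C = 0, i.e. q_C = (228 - 2q_V)/4.
Vertex substitutes q_C(q_V) into its own profit: π_V = q_V(297 - 2q_V - (228 - 2q_V)/2) - 42q_V = (183 - q_V)q_V - 42q_V.
The leader's first-order condition 141 - 2q_V = 0 yields q_V = 141/2.
Then q_C = (228 - 2·(141/2))/4 = 87/4.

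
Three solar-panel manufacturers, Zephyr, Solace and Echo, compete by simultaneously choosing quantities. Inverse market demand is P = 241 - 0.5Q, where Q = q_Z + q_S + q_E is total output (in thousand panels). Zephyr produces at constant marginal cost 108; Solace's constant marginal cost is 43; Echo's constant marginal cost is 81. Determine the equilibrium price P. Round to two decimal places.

Zephyr's profit: π_Z = (241 - 0.5Q)q_Z - (108q_Z). Setting ∂π_Z/∂q_Z = 0: 133 - q_Z - (1/2)(q_S + q_E) = 0.
Solace's profit: π_S = (241 - 0.5Q)q_S - (43q_S). Setting ∂π_S/∂q_S = 0: 198 - q_S - (1/2)(q_Z + q_E) = 0.
Echo's first-order condition: 160 - q_E - (1/2)(q_Z + q_S) = 0.
Adding the 3 first-order conditions: 491 − 2Q = 0, so Q = 491/2.
Back-substituting: q_Z = (133 − 491/4)/(1/2) = 41/2, q_S = (198 − 491/4)/(1/2) = 301/2, q_E = (160 − 491/4)/(1/2) = 149/2.
Total output Q = 491/2, so price P = 241 - (1/2)·(491/2) = 473/4.

118.25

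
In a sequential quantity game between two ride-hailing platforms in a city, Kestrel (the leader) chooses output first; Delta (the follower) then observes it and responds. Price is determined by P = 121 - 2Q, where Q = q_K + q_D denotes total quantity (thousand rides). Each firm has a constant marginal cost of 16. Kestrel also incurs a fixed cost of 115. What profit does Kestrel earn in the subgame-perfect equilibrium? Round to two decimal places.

Solve by backward induction. Given q_K, the follower Delta maximises π_D = (121 - 2q_K - 2q_D)q_D - 16q_D.
∂π_D/∂q_D = 105 - 2q_K - 4q_D = 0 gives the reaction function q_D = (105 - 2q_K)/4.
Kestrel substitutes q_D(q_K) into its own profit: π_K = q_K(121 - 2q_K - (105 - 2q_K)/2) - 16q_K = (137/2 - q_K)q_K - 16q_K.
The leader's first-order condition 105/2 - 2q_K = 0 yields q_K = 105/4.
Then q_D = (105 - 2·(105/4))/4 = 105/8.
Price P = 121 - 2·(315/8) = 169/4.
Kestrel's profit: (169/4 - 16)·(105/4) - 115 = 574.0625.

574.06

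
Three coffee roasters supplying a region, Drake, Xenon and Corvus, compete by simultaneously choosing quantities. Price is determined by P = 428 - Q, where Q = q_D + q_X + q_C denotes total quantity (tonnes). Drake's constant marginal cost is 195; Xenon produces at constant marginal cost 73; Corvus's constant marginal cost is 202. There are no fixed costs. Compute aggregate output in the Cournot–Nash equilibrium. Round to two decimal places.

Drake's profit: π_D = (428 - Q)q_D - (195q_D). Setting ∂π_D/∂q_D = 0: 233 - 2q_D - (q_X + q_C) = 0.
Xenon's first-order condition: 355 - 2q_X - (q_D + q_C) = 0.
Corvus's first-order condition: 226 - 2q_C - (q_D + q_X) = 0.
Summing all 3 equations gives 814 − 4Q = 0, hence Q = 407/2.
Back-substituting: q_D = (233 − 407/2) = 59/2, q_X = (355 − 407/2) = 303/2, q_C = (226 − 407/2) = 45/2.
Total output Q = 59/2 + 303/2 + 45/2 = 407/2.

203.50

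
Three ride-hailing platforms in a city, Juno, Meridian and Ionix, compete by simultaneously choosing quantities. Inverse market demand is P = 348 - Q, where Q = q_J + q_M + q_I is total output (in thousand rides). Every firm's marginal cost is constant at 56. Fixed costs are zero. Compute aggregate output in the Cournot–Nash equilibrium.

219

Each firm earns π_i = (348 - Q)q_i - 56q_i.
Setting ∂π_i/∂q_i = 0 with rivals' quantities fixed: 292 - 2q_i - Σ_{j≠i} q_j = 0.
By symmetry each firm produces the same amount; substituting Σ_{j≠i} q_j = 2q_i yields q_i = 292/4 = 73.
Total output Q = 73 + 73 + 73 = 219.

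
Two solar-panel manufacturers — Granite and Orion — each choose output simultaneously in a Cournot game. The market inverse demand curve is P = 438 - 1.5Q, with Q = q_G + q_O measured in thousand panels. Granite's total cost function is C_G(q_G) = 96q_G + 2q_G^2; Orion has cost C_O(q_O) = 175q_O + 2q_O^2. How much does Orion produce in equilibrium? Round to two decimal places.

28.41

Granite's profit: π_G = (438 - 1.5Q)q_G - (96q_G + 2q_G²). Setting ∂π_G/∂q_G = 0: 342 - 7q_G - (3/2)(q_O) = 0.
Orion's profit: π_O = (438 - 1.5Q)q_O - (175q_O + 2q_O²). Setting ∂π_O/∂q_O = 0: 263 - 7q_O - (3/2)(q_G) = 0.
So q_G = (342 - (3/2)q_O)/7 and q_O = (263 - (3/2)q_G)/7.
Substituting one into the other gives q_G = 42.7701 and q_O = 28.4064.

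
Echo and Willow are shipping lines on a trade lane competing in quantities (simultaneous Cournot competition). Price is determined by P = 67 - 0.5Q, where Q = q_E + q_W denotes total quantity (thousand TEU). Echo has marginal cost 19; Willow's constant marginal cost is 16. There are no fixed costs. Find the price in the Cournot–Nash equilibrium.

34

Echo's profit: π_E = (67 - 0.5Q)q_E - (19q_E). Setting ∂π_E/∂q_E = 0: 48 - q_E - (1/2)(q_W) = 0.
Willow's first-order condition: 51 - q_W - (1/2)(q_E) = 0.
Best responses: q_E = (48 - (1/2)q_W), q_W = (51 - (1/2)q_E).
Solving the pair: q_E = 30, q_W = 36.
Total output Q = 66, so price P = 67 - (1/2)·66 = 34.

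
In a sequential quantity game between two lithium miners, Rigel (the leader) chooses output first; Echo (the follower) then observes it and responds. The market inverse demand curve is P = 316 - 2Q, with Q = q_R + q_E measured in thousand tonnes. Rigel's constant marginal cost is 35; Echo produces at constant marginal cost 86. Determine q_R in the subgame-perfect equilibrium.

83

The follower Echo best-responds to any q_R: π_E = (316 - 2Q)q_E - 86q_E.
Setting the follower's marginal profit to zero, 230 - 2q_R - 4q_E = 0, i.e. q_E = (230 - 2q_R)/4.
Rigel substitutes q_E(q_R) into its own profit: π_R = q_R(316 - 2q_R - (230 - 2q_R)/2) - 35q_R = (201 - q_R)q_R - 35q_R.
Maximising: ∂π_R/∂q_R = 166 - 2q_R = 0, giving q_R = 83.
Then q_E = (230 - 2·83)/4 = 16.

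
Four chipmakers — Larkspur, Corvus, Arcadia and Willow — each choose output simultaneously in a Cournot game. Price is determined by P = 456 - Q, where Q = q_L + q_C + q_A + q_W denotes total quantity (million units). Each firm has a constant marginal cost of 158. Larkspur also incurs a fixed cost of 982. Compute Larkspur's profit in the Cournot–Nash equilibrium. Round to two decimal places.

Each firm earns π_i = (456 - Q)q_i - 158q_i.
Setting ∂π_i/∂q_i = 0 with rivals' quantities fixed: 298 - 2q_i - Σ_{j≠i} q_j = 0.
By symmetry each firm produces the same amount; substituting Σ_{j≠i} q_j = 3q_i yields q_i = 298/5.
Price P = 456 - 1192/5 = 1088/5.
Larkspur's profit: (1088/5 - 158)·(298/5) - 982 = 2570.1600.

2570.16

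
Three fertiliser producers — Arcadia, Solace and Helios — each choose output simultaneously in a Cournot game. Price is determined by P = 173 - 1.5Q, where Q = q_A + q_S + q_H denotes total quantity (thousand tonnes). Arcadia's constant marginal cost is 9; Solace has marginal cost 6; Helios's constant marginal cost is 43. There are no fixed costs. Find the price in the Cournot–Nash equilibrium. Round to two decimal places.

Arcadia's profit: π_A = (173 - 1.5Q)q_A - (9q_A). Setting ∂π_A/∂q_A = 0: 164 - 3q_A - (3/2)(q_S + q_H) = 0.
Solace's first-order condition: 167 - 3q_S - (3/2)(q_A + q_H) = 0.
Helios's first-order condition: 130 - 3q_H - (3/2)(q_A + q_S) = 0.
Adding the 3 conditions: 461 − 3Q − 3Q = 0, i.e. Q = 461/6.
Back-substituting: q_A = (164 − 461/4)/(3/2) = 65/2, q_S = (167 − 461/4)/(3/2) = 69/2, q_H = (130 − 461/4)/(3/2) = 59/6.
Total output Q = 461/6, so price P = 173 - (3/2)·(461/6) = 231/4.

57.75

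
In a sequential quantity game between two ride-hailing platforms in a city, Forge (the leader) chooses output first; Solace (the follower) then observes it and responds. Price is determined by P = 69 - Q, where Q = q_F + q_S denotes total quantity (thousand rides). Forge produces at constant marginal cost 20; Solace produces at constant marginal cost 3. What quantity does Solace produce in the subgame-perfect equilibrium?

25

Solve by backward induction. Given q_F, the follower Solace maximises π_S = (69 - q_F - q_S)q_S - 3q_S.
∂π_S/∂q_S = 66 - q_F - 2q_S = 0 gives the reaction function q_S = (66 - q_F)/2.
The leader anticipates this reaction. Substituting into P = 69 - Q gives P = 36 - (1/2)q_F, so π_F = (36 - (1/2)q_F)q_F - 20q_F.
Maximising: ∂π_F/∂q_F = 16 - q_F = 0, giving q_F = 16.
Then q_S = (66 - 16)/2 = 25.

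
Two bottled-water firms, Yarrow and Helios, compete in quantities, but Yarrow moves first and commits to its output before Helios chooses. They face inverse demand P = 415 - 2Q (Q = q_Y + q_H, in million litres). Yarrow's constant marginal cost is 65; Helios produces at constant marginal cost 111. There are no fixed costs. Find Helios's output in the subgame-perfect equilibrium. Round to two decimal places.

Solve by backward induction. Given q_Y, the follower Helios maximises π_H = (415 - 2q_Y - 2q_H)q_H - 111q_H.
∂π_H/∂q_H = 304 - 2q_Y - 4q_H = 0 gives the reaction function q_H = (304 - 2q_Y)/4.
Yarrow substitutes q_H(q_Y) into its own profit: π_Y = q_Y(415 - 2q_Y - (304 - 2q_Y)/2) - 65q_Y = (263 - q_Y)q_Y - 65q_Y.
The leader's first-order condition 198 - 2q_Y = 0 yields q_Y = 99.
Then q_H = (304 - 2·99)/4 = 53/2.

26.50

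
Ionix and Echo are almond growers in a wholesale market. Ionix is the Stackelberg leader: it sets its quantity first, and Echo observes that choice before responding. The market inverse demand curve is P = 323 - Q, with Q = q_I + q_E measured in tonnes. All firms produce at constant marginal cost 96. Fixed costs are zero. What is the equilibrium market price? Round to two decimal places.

The follower Echo best-responds to any q_I: π_E = (323 - Q)q_E - 96q_E.
Follower FOC: 227 - q_I - 2q_E = 0, so q_E(q_I) = (227 - q_I)/2.
The leader anticipates this reaction. Substituting into P = 323 - Q gives P = 419/2 - (1/2)q_I, so π_I = (419/2 - (1/2)q_I)q_I - 96q_I.
Maximising: ∂π_I/∂q_I = 227/2 - q_I = 0, giving q_I = 227/2.
Then q_E = (227 - 227/2)/2 = 227/4.
Total output Q = 681/4, so price P = 323 - 681/4 = 611/4.

152.75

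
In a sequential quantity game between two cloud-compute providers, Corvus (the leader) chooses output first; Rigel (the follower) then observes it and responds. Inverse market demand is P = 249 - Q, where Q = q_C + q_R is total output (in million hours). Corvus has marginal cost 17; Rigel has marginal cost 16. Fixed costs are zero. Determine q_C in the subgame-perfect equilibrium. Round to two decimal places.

115.50

Solve by backward induction. Given q_C, the follower Rigel maximises π_R = (249 - q_C - q_R)q_R - 16q_R.
Follower FOC: 233 - q_C - 2q_R = 0, so q_R(q_C) = (233 - q_C)/2.
Corvus substitutes q_R(q_C) into its own profit: π_C = q_C(249 - q_C - (233 - q_C)/2) - 17q_C = (265/2 - (1/2)q_C)q_C - 17q_C.
Leader FOC: 231/2 - q_C = 0, so q_C = 231/2.
Then q_R = (233 - 231/2)/2 = 235/4.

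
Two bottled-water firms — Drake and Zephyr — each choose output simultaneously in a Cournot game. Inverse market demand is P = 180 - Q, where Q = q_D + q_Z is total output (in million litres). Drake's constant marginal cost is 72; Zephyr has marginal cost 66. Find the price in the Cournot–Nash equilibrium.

106

Drake's profit: π_D = (180 - Q)q_D - (72q_D). Setting ∂π_D/∂q_D = 0: 108 - 2q_D - (q_Z) = 0.
Zephyr's profit: π_Z = (180 - Q)q_Z - (66q_Z). Setting ∂π_Z/∂q_Z = 0: 114 - 2q_Z - (q_D) = 0.
So q_D = (108 - q_Z)/2 and q_Z = (114 - q_D)/2.
Substituting one into the other gives q_D = 34 and q_Z = 40.
Total output Q = 74, so price P = 180 - 74 = 106.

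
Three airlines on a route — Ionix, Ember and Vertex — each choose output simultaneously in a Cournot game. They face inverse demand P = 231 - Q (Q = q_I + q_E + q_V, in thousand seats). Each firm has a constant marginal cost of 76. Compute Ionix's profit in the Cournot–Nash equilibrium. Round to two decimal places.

1501.56

A representative firm's profit is π_i = q_i(231 - Q) - 76q_i.
Setting ∂π_i/∂q_i = 0 with rivals' quantities fixed: 155 - 2q_i - Σ_{j≠i} q_j = 0.
With identical firms every q_j equals q_i, so Σ_{j≠i} q_j = 2q_i and 155 = 4q_i, giving q_i = 155/4.
Price P = 231 - 465/4 = 459/4.
Ionix's profit: (459/4 - 76)·(155/4) = 1501.5625.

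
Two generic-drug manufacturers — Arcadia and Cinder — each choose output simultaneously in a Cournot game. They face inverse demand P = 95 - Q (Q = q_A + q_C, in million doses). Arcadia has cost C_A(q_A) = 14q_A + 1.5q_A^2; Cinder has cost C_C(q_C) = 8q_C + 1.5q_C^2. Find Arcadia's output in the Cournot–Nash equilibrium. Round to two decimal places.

13.25

Arcadia's profit: π_A = (95 - Q)q_A - (14q_A + (3/2)q_A²). Setting ∂π_A/∂q_A = 0: 81 - 5q_A - (q_C) = 0.
Cinder's profit: π_C = (95 - Q)q_C - (8q_C + (3/2)q_C²). Setting ∂π_C/∂q_C = 0: 87 - 5q_C - (q_A) = 0.
Rearranging gives the reaction functions q_A = (81 - q_C)/5 and q_C = (87 - q_A)/5.
Substituting one into the other gives q_A = 53/4 and q_C = 59/4.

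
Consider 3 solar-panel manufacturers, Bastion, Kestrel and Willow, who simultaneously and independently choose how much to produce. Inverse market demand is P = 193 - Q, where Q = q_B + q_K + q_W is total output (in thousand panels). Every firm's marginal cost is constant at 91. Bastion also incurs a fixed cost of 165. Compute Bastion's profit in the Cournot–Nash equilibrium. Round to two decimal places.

Each firm earns π_i = (193 - Q)q_i - 91q_i.
Setting ∂π_i/∂q_i = 0 with rivals' quantities fixed: 102 - 2q_i - Σ_{j≠i} q_j = 0.
With identical firms every q_j equals q_i, so Σ_{j≠i} q_j = 2q_i and 102 = 4q_i, giving q_i = 51/2.
Price P = 193 - 153/2 = 233/2.
Bastion's profit: (233/2 - 91)·(51/2) - 165 = 1941/4.

485.25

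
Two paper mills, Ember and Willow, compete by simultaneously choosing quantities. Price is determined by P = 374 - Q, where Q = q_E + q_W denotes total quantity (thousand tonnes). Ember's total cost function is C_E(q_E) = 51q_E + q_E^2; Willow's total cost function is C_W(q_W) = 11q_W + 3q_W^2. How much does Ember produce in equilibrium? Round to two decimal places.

Ember's profit: π_E = (374 - Q)q_E - (51q_E + q_E²). Setting ∂π_E/∂q_E = 0: 323 - 4q_E - (q_W) = 0.
Willow's first-order condition: 363 - 8q_W - (q_E) = 0.
Rearranging gives the reaction functions q_E = (323 - q_W)/4 and q_W = (363 - q_E)/8.
Substituting one into the other gives q_E = 71.6452 and q_W = 1129/31.

71.65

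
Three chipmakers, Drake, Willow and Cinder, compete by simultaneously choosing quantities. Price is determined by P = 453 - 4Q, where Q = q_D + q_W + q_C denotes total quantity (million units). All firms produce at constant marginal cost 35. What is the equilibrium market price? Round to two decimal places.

A representative firm's profit is π_i = q_i(453 - 4Q) - 35q_i.
First-order condition (treating rivals' output as given): 418 - 8q_i - 4·Σ_{j≠i} q_j = 0.
With identical firms every q_j equals q_i, so Σ_{j≠i} q_j = 2q_i and 418 = 16q_i, giving q_i = 209/8.
Total output Q = 627/8, so price P = 453 - 4·(627/8) = 279/2.

139.50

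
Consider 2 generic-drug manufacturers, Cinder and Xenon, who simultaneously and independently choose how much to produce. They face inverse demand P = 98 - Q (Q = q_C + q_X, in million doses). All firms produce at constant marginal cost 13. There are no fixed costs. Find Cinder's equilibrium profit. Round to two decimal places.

A representative firm's profit is π_i = q_i(98 - Q) - 13q_i.
Setting ∂π_i/∂q_i = 0 with rivals' quantities fixed: 85 - 2q_i - q_j = 0.
With identical firms every q_j equals q_i, so q_j = q_i and 85 = 3q_i, giving q_i = 85/3.
Price P = 98 - 170/3 = 124/3.
Cinder's profit: (124/3 - 13)·(85/3) = 802.7778.

802.78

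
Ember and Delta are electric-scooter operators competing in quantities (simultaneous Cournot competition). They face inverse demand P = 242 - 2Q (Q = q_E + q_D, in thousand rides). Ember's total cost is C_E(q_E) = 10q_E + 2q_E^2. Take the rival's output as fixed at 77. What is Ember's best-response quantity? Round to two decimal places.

9.75

With the rival's output fixed at 77, Ember's profit is π_E = (242 - 2·77 - 2q_E)q_E - (10q_E + 2q_E²) = (88 - 2q_E)q_E - (10q_E + 2q_E²).
∂π_E/∂q_E = 78 - 8q_E = 0, so q_E = 39/4.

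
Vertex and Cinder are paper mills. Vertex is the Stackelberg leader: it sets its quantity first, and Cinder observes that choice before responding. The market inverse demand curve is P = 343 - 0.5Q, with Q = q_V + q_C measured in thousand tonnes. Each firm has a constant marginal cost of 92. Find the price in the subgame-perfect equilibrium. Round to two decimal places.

154.75

Solve by backward induction. Given q_V, the follower Cinder maximises π_C = (343 - (1/2)q_V - (1/2)q_C)q_C - 92q_C.
Setting the follower's marginal profit to zero, 251 - (1/2)q_V - q_C = 0, i.e. q_C = (251 - (1/2)q_V).
Vertex substitutes q_C(q_V) into its own profit: π_V = q_V(343 - (1/2)q_V - (251 - (1/2)q_V)/2) - 92q_V = (435/2 - (1/4)q_V)q_V - 92q_V.
The leader's first-order condition 251/2 - (1/2)q_V = 0 yields q_V = 251.
Then q_C = (251 - (1/2)·251) = 251/2.
Total output Q = 753/2, so price P = 343 - (1/2)·(753/2) = 619/4.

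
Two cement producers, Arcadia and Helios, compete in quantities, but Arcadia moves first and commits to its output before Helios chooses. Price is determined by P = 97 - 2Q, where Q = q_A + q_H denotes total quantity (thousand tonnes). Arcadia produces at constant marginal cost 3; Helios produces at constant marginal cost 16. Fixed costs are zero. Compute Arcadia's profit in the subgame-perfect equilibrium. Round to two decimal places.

The follower Helios best-responds to any q_A: π_H = (97 - 2Q)q_H - 16q_H.
Follower FOC: 81 - 2q_A - 4q_H = 0, so q_H(q_A) = (81 - 2q_A)/4.
Arcadia substitutes q_H(q_A) into its own profit: π_A = q_A(97 - 2q_A - (81 - 2q_A)/2) - 3q_A = (113/2 - q_A)q_A - 3q_A.
Leader FOC: 107/2 - 2q_A = 0, so q_A = 107/4.
Then q_H = (81 - 2·(107/4))/4 = 55/8.
Price P = 97 - 2·(269/8) = 119/4.
Arcadia's profit: (119/4 - 3)·(107/4) = 715.5625.

715.56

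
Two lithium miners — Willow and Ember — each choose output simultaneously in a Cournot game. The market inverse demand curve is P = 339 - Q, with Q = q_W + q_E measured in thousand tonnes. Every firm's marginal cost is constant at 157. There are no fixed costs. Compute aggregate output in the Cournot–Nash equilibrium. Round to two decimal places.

121.33

Each firm earns π_i = (339 - Q)q_i - 157q_i.
First-order condition (treating rivals' output as given): 182 - 2q_i - q_j = 0.
With identical firms every q_j equals q_i, so q_j = q_i and 182 = 3q_i, giving q_i = 182/3.
Total output Q = 182/3 + 182/3 = 364/3.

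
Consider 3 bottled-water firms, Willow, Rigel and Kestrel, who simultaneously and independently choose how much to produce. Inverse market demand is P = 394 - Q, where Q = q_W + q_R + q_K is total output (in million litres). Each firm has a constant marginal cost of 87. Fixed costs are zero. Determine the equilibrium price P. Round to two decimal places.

A representative firm's profit is π_i = q_i(394 - Q) - 87q_i.
First-order condition (treating rivals' output as given): 307 - 2q_i - Σ_{j≠i} q_j = 0.
With identical firms every q_j equals q_i, so Σ_{j≠i} q_j = 2q_i and 307 = 4q_i, giving q_i = 307/4.
Total output Q = 921/4, so price P = 394 - 921/4 = 655/4.

163.75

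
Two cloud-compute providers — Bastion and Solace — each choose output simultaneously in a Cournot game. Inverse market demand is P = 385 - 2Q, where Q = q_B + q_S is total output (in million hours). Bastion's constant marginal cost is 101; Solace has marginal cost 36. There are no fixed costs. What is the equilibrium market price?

Bastion's profit: π_B = (385 - 2Q)q_B - (101q_B). Setting ∂π_B/∂q_B = 0: 284 - 4q_B - 2(q_S) = 0.
Solace's profit: π_S = (385 - 2Q)q_S - (36q_S). Setting ∂π_S/∂q_S = 0: 349 - 4q_S - 2(q_B) = 0.
So q_B = (284 - 2q_S)/4 and q_S = (349 - 2q_B)/4.
Solving the pair: q_B = 73/2, q_S = 69.
Total output Q = 211/2, so price P = 385 - 2·(211/2) = 174.

174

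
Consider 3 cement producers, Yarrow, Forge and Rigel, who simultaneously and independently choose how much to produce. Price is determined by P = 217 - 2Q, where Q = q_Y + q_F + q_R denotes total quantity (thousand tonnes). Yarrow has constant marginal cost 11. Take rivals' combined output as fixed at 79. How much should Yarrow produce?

With rivals' combined output fixed at 79, Yarrow's profit is π_Y = (217 - 2·79 - 2q_Y)q_Y - (11q_Y) = (59 - 2q_Y)q_Y - (11q_Y).
∂π_Y/∂q_Y = 48 - 4q_Y = 0, so q_Y = 12.

12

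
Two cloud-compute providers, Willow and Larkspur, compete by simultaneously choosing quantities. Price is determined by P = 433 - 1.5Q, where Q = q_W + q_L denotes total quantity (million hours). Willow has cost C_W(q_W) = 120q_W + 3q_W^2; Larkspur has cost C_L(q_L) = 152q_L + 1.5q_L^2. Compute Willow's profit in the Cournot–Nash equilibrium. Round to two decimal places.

Willow's profit: π_W = (433 - 1.5Q)q_W - (120q_W + 3q_W²). Setting ∂π_W/∂q_W = 0: 313 - 9q_W - (3/2)(q_L) = 0.
Larkspur's first-order condition: 281 - 6q_L - (3/2)(q_W) = 0.
Rearranging gives the reaction functions q_W = (313 - (3/2)q_L)/9 and q_L = (281 - (3/2)q_W)/6.
Solving the pair: q_W = 1942/69, q_L = 39.7971.
Price P = 433 - (3/2)·67.9420 = 331.0870.
Willow's profit: 331.0870·(1942/69) - 120·(1942/69) - 3(1942/69)² = 3564.6163.

3564.62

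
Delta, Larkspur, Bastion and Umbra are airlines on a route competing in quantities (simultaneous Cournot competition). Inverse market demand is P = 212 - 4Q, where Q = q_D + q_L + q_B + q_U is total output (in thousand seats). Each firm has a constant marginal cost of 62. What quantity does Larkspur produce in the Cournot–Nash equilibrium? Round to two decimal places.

7.50

A representative firm's profit is π_i = q_i(212 - 4Q) - 62q_i.
First-order condition (treating rivals' output as given): 150 - 8q_i - 4·Σ_{j≠i} q_j = 0.
By symmetry each firm produces the same amount; substituting Σ_{j≠i} q_j = 3q_i yields q_i = 150/20 = 15/2.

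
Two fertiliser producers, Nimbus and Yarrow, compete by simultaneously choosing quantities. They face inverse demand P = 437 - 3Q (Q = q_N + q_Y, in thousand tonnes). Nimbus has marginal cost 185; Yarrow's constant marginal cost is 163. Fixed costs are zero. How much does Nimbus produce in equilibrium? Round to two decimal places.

Nimbus's profit: π_N = (437 - 3Q)q_N - (185q_N). Setting ∂π_N/∂q_N = 0: 252 - 6q_N - 3(q_Y) = 0.
Yarrow's profit: π_Y = (437 - 3Q)q_Y - (163q_Y). Setting ∂π_Y/∂q_Y = 0: 274 - 6q_Y - 3(q_N) = 0.
Rearranging gives the reaction functions q_N = (252 - 3q_Y)/6 and q_Y = (274 - 3q_N)/6.
Substituting one into the other gives q_N = 230/9 and q_Y = 296/9.

25.56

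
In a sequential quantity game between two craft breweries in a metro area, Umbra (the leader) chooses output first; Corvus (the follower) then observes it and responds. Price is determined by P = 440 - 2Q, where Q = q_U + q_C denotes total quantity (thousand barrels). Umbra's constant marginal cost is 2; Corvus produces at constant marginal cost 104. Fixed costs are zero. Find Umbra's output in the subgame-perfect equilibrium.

Solve by backward induction. Given q_U, the follower Corvus maximises π_C = (440 - 2q_U - 2q_C)q_C - 104q_C.
Follower FOC: 336 - 2q_U - 4q_C = 0, so q_C(q_U) = (336 - 2q_U)/4.
The leader anticipates this reaction. Substituting into P = 440 - 2Q gives P = 272 - q_U, so π_U = (272 - q_U)q_U - 2q_U.
Leader FOC: 270 - 2q_U = 0, so q_U = 135.
Then q_C = (336 - 2·135)/4 = 33/2.

135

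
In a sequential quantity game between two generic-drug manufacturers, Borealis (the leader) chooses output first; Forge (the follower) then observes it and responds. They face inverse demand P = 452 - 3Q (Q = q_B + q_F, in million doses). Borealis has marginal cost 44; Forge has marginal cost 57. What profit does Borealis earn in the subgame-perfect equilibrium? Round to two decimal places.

7385.04

Solve by backward induction. Given q_B, the follower Forge maximises π_F = (452 - 3q_B - 3q_F)q_F - 57q_F.
Follower FOC: 395 - 3q_B - 6q_F = 0, so q_F(q_B) = (395 - 3q_B)/6.
Borealis substitutes q_F(q_B) into its own profit: π_B = q_B(452 - 3q_B - (395 - 3q_B)/2) - 44q_B = (509/2 - (3/2)q_B)q_B - 44q_B.
The leader's first-order condition 421/2 - 3q_B = 0 yields q_B = 421/6.
Then q_F = (395 - 3·(421/6))/6 = 123/4.
Price P = 452 - 3·(1211/12) = 597/4.
Borealis's profit: (597/4 - 44)·(421/6) = 7385.0417.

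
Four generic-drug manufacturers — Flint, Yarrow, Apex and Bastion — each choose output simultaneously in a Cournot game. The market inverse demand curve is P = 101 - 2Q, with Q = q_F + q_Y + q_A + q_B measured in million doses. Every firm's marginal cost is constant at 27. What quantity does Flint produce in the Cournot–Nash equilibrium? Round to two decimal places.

A representative firm's profit is π_i = q_i(101 - 2Q) - 27q_i.
Setting ∂π_i/∂q_i = 0 with rivals' quantities fixed: 74 - 4q_i - 2·Σ_{j≠i} q_j = 0.
With identical firms every q_j equals q_i, so Σ_{j≠i} q_j = 3q_i and 74 = 10q_i, giving q_i = 37/5.

7.40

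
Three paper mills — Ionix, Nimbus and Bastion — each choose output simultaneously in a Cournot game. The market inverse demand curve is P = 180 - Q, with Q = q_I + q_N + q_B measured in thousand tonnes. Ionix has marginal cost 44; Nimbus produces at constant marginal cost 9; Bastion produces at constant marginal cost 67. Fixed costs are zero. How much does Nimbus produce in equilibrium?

66

Ionix's profit: π_I = (180 - Q)q_I - (44q_I). Setting ∂π_I/∂q_I = 0: 136 - 2q_I - (q_N + q_B) = 0.
Nimbus's profit: π_N = (180 - Q)q_N - (9q_N). Setting ∂π_N/∂q_N = 0: 171 - 2q_N - (q_I + q_B) = 0.
Bastion's profit: π_B = (180 - Q)q_B - (67q_B). Setting ∂π_B/∂q_B = 0: 113 - 2q_B - (q_I + q_N) = 0.
Adding the 3 conditions: 420 − 2Q − 2Q = 0, i.e. Q = 105.
Back-substituting: q_I = (136 − 105) = 31, q_N = (171 − 105) = 66, q_B = (113 − 105) = 8.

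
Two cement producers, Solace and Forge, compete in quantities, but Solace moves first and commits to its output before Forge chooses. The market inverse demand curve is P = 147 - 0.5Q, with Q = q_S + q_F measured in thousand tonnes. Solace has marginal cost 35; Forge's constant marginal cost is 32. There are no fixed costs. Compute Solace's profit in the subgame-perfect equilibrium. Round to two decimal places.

2970.25

The follower Forge best-responds to any q_S: π_F = (147 - 0.5Q)q_F - 32q_F.
Follower FOC: 115 - (1/2)q_S - q_F = 0, so q_F(q_S) = (115 - (1/2)q_S).
Solace substitutes q_F(q_S) into its own profit: π_S = q_S(147 - (1/2)q_S - (115 - (1/2)q_S)/2) - 35q_S = (179/2 - (1/4)q_S)q_S - 35q_S.
The leader's first-order condition 109/2 - (1/2)q_S = 0 yields q_S = 109.
Then q_F = (115 - (1/2)·109) = 121/2.
Price P = 147 - (1/2)·(339/2) = 249/4.
Solace's profit: (249/4 - 35)·109 = 2970.2500.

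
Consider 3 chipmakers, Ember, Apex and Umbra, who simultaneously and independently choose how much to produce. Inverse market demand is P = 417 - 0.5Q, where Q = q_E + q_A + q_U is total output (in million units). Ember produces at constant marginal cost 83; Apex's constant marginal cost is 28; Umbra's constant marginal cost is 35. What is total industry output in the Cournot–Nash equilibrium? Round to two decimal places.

Ember's profit: π_E = (417 - 0.5Q)q_E - (83q_E). Setting ∂π_E/∂q_E = 0: 334 - q_E - (1/2)(q_A + q_U) = 0.
Apex's first-order condition: 389 - q_A - (1/2)(q_E + q_U) = 0.
Umbra's first-order condition: 382 - q_U - (1/2)(q_E + q_A) = 0.
Summing all 3 equations gives 1105 − 2Q = 0, hence Q = 1105/2.
Back-substituting: q_E = (334 − 1105/4)/(1/2) = 231/2, q_A = (389 − 1105/4)/(1/2) = 451/2, q_U = (382 − 1105/4)/(1/2) = 423/2.
Total output Q = 231/2 + 451/2 + 423/2 = 1105/2.

552.50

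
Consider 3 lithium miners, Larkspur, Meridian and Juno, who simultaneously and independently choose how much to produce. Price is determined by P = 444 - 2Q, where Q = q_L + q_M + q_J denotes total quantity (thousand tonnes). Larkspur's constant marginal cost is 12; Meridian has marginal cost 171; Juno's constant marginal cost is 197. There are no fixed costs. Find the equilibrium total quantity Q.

119

Larkspur's profit: π_L = (444 - 2Q)q_L - (12q_L). Setting ∂π_L/∂q_L = 0: 432 - 4q_L - 2(q_M + q_J) = 0.
Meridian's profit: π_M = (444 - 2Q)q_M - (171q_M). Setting ∂π_M/∂q_M = 0: 273 - 4q_M - 2(q_L + q_J) = 0.
Juno's first-order condition: 247 - 4q_J - 2(q_L + q_M) = 0.
Summing all 3 equations gives 952 − 8Q = 0, hence Q = 119.
Back-substituting: q_L = (432 − 238)/2 = 97, q_M = (273 − 238)/2 = 35/2, q_J = (247 − 238)/2 = 9/2.
Total output Q = 97 + 35/2 + 9/2 = 119.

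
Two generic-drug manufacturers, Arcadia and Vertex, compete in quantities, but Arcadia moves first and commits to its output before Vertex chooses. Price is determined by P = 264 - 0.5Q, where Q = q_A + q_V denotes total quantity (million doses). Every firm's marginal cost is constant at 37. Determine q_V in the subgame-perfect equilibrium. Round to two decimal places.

Solve by backward induction. Given q_A, the follower Vertex maximises π_V = (264 - (1/2)q_A - (1/2)q_V)q_V - 37q_V.
Setting the follower's marginal profit to zero, 227 - (1/2)q_A - q_V = 0, i.e. q_V = (227 - (1/2)q_A).
Arcadia substitutes q_V(q_A) into its own profit: π_A = q_A(264 - (1/2)q_A - (227 - (1/2)q_A)/2) - 37q_A = (301/2 - (1/4)q_A)q_A - 37q_A.
The leader's first-order condition 227/2 - (1/2)q_A = 0 yields q_A = 227.
Then q_V = (227 - (1/2)·227) = 227/2.

113.50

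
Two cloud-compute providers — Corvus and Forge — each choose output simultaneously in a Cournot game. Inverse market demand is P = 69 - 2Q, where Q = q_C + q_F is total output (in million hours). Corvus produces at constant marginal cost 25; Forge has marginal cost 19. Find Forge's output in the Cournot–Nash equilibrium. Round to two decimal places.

Corvus's profit: π_C = (69 - 2Q)q_C - (25q_C). Setting ∂π_C/∂q_C = 0: 44 - 4q_C - 2(q_F) = 0.
Forge's profit: π_F = (69 - 2Q)q_F - (19q_F). Setting ∂π_F/∂q_F = 0: 50 - 4q_F - 2(q_C) = 0.
Best responses: q_C = (44 - 2q_F)/4, q_F = (50 - 2q_C)/4.
Solving the pair: q_C = 19/3, q_F = 28/3.

9.33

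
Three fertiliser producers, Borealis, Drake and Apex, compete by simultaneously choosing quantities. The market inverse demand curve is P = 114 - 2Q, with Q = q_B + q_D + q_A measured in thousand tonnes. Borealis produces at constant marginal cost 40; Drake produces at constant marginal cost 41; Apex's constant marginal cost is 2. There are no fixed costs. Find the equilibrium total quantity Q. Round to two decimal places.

32.38

Borealis's profit: π_B = (114 - 2Q)q_B - (40q_B). Setting ∂π_B/∂q_B = 0: 74 - 4q_B - 2(q_D + q_A) = 0.
Drake's profit: π_D = (114 - 2Q)q_D - (41q_D). Setting ∂π_D/∂q_D = 0: 73 - 4q_D - 2(q_B + q_A) = 0.
Apex's profit: π_A = (114 - 2Q)q_A - (2q_A). Setting ∂π_A/∂q_A = 0: 112 - 4q_A - 2(q_B + q_D) = 0.
Summing all 3 equations gives 259 − 8Q = 0, hence Q = 259/8.
Back-substituting: q_B = (74 − 259/4)/2 = 37/8, q_D = (73 − 259/4)/2 = 33/8, q_A = (112 − 259/4)/2 = 189/8.
Total output Q = 37/8 + 33/8 + 189/8 = 259/8.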